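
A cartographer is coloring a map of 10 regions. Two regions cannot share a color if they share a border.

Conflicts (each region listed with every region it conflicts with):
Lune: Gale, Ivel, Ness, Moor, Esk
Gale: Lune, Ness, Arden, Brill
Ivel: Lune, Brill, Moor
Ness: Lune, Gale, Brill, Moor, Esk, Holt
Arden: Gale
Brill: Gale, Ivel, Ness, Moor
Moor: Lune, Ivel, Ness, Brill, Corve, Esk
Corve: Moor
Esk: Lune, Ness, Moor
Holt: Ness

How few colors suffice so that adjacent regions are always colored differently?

4

Lune, Ness, Moor, Esk all conflict with each other, so at least 4 colors are needed.
4 colors suffice: color 1 → {Gale, Moor, Holt}; color 2 → {Ivel, Ness, Arden, Corve}; color 3 → {Lune, Brill}; color 4 → {Esk}. Each listed conflict is separated.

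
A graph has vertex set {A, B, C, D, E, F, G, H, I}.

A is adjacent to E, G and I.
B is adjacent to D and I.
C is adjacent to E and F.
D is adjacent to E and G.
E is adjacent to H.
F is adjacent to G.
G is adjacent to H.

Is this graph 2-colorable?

No

The cycle G-F-C-E-D-G has odd length 5, so it cannot be 2-colored; at least 3 colors are needed.
So 2 colors are not enough.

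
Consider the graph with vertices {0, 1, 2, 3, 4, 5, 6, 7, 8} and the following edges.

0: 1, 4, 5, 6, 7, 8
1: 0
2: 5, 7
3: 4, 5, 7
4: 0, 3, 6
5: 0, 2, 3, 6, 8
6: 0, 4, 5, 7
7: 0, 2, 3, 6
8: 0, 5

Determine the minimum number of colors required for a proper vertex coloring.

0, 4, 6 are pairwise adjacent, so at least 3 colors are needed.
3 colors suffice: color red → {0, 2, 3}; color blue → {1, 4, 5, 7}; color green → {6, 8}. Each edge has distinct colors on its endpoints.

3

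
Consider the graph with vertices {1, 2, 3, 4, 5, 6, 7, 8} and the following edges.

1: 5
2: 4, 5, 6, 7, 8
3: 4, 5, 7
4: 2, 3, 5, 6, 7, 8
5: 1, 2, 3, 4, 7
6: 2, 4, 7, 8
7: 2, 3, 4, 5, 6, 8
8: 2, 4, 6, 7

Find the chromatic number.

2, 4, 6, 7, 8 are mutually adjacent (a clique of size 5), so at least 5 colors are needed.
5 colors suffice: color red → {1, 7}; color blue → {4}; color green → {5, 8}; color yellow → {2, 3}; color purple → {6}. Every edge joins two different colors.

5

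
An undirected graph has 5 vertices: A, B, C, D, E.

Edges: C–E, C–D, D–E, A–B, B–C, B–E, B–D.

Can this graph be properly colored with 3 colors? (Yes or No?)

B, C, D, E are mutually adjacent (a clique of size 4), so at least 4 colors are needed.
So 3 colors are not enough.

No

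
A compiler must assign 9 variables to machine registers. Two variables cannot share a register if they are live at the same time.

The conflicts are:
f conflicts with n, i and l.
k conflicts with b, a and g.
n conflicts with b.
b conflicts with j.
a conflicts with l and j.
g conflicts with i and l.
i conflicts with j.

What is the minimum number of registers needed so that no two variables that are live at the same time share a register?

3

The cycle k-b-j-i-g-k has odd length 5, so it cannot be 2-colored; at least 3 registers are needed.
3 registers suffice: register 1 → {f, g, j}; register 2 → {b, a, i}; register 3 → {k, n, l}. No two conflicting variables share a register.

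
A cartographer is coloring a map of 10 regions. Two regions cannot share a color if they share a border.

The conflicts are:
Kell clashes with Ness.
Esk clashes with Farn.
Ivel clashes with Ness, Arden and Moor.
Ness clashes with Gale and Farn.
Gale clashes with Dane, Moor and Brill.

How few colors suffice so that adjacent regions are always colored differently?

2

Esk and Farn conflict, so at least 2 colors are needed.
2 colors suffice: color 1 → {Esk, Ness, Arden, Dane, Moor, Brill}; color 2 → {Kell, Ivel, Gale, Farn}. Each listed conflict is separated.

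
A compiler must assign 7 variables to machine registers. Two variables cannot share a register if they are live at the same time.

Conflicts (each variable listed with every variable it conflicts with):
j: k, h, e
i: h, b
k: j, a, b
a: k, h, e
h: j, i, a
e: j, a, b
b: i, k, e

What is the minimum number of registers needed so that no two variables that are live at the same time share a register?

3

The cycle e-b-i-h-a-e has odd length 5, so it cannot be 2-colored; at least 3 registers are needed.
3 registers suffice: j=1, i=3, k=2, a=1, h=2, e=2, b=1. Each listed conflict is separated.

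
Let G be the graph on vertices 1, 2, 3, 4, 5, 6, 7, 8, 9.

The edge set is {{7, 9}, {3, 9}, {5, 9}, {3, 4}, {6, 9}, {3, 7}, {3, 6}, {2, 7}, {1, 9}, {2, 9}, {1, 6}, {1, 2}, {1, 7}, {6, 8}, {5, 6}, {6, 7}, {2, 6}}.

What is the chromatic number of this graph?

1, 2, 6, 7, 9 are mutually adjacent (a clique of size 5), so at least 5 colors are needed.
5 colors suffice: color red → {4, 6}; color blue → {8, 9}; color green → {5, 7}; color yellow → {1, 3}; color purple → {2}. Every edge joins two different colors.

5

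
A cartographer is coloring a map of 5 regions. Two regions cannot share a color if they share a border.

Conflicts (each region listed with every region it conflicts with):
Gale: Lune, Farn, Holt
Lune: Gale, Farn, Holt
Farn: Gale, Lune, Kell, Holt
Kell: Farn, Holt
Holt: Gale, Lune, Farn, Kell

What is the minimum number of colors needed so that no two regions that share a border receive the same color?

4

Gale, Lune, Farn, Holt are mutually in conflict, so at least 4 colors are needed.
4 colors suffice: color 1 → {Farn}; color 2 → {Holt}; color 3 → {Gale, Kell}; color 4 → {Lune}. Each listed conflict is separated.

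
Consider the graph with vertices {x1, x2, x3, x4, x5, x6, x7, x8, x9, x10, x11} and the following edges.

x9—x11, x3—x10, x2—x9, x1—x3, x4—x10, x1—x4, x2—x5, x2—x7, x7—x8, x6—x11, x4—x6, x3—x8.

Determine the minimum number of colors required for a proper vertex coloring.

3

The cycle x1-x3-x8-x7-x2-x9-x11-x6-x4-x1 has odd length 9, so it cannot be 2-colored; at least 3 colors are needed.
3 colors suffice: color red → {x2, x3, x4, x11}; color blue → {x1, x5, x6, x8, x9, x10}; color green → {x7}. Each edge has distinct colors on its endpoints.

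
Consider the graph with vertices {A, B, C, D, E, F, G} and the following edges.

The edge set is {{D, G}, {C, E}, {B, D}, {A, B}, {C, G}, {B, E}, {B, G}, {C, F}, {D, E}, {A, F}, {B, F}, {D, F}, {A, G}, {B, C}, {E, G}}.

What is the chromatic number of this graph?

B, C, E, G form a clique, so at least 4 colors are needed.
One proper 4-coloring: A=3, B=1, C=3, D=3, E=4, F=2, G=2. Every edge joins two different colors.

4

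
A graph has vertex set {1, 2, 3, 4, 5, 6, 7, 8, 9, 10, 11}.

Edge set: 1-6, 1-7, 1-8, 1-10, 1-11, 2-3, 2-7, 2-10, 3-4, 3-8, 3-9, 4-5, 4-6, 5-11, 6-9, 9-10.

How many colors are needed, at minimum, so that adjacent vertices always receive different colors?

3

The cycle 10-2-3-8-1-10 has odd length 5, so it cannot be 2-colored; at least 3 colors are needed.
3 colors suffice: color a → {1, 3, 5}; color b → {6, 7, 8, 10, 11}; color c → {2, 4, 9}. Each edge has distinct colors on its endpoints.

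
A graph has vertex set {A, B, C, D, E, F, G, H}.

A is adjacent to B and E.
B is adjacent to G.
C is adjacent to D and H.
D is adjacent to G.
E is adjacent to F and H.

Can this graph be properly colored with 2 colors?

The cycle E-H-C-D-G-B-A-E has odd length 7, so it cannot be 2-colored; at least 3 colors are needed.
So 2 colors are not enough.

No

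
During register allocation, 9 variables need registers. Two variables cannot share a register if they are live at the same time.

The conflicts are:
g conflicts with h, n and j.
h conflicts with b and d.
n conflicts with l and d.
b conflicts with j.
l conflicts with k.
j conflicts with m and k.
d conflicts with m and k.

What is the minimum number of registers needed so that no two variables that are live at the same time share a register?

3

The cycle n-l-k-j-g-n has odd length 5, so it cannot be 2-colored; at least 3 registers are needed.
A valid assignment using 3 registers: g=3, h=2, n=2, b=3, l=1, j=1, d=1, m=2, k=2. Every pair that conflicts lands in different registers.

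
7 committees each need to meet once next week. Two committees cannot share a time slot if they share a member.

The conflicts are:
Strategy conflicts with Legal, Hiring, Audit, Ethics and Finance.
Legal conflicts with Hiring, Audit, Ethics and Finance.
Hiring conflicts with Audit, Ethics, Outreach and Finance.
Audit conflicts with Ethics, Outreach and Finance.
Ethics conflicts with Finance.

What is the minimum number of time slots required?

6

Strategy, Legal, Hiring, Audit, Ethics, Finance all conflict with each other, so at least 6 time slots are needed.
Using 6 time slots: Strategy=4, Legal=3, Hiring=1, Audit=2, Ethics=5, Outreach=3, Finance=6. No two conflicting committees share a time slot.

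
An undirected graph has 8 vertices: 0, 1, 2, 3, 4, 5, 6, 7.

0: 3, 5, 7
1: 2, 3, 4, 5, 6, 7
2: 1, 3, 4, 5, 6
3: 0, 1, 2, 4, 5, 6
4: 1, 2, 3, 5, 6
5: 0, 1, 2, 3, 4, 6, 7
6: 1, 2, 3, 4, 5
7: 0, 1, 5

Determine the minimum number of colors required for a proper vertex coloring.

6

1, 2, 3, 4, 5, 6 are mutually adjacent (a clique of size 6), so at least 6 colors are needed.
6 colors suffice: color a → {5}; color b → {3, 7}; color c → {0, 1}; color d → {4}; color e → {6}; color f → {2}. No two adjacent vertices share a color.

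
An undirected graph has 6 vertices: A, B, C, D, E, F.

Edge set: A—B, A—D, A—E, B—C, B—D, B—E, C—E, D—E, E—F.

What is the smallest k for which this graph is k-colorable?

A, B, D, E are pairwise adjacent (a clique of size 4), so at least 4 colors are needed.
A valid assignment using 4 colors: A=4, B=2, C=3, D=3, E=1, F=2. No two adjacent vertices share a color.

4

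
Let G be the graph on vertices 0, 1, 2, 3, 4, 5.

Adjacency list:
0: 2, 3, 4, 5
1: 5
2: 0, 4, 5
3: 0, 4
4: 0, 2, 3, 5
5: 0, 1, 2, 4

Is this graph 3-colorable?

No

0, 2, 4, 5 form a clique, so at least 4 colors are needed.
So 3 colors are not enough.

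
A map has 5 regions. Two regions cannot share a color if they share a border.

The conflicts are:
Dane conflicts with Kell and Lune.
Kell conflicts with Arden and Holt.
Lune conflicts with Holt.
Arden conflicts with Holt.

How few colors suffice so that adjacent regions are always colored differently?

3

Kell, Arden, Holt pairwise conflict, so at least 3 colors are needed.
3 colors suffice: Dane=2, Kell=1, Lune=1, Arden=3, Holt=2. Each listed conflict is separated.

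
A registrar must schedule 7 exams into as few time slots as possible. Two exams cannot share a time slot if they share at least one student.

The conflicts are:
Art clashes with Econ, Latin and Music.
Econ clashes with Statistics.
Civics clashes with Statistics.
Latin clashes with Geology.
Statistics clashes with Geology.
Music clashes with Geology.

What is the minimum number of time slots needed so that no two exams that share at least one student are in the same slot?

The cycle Econ-Statistics-Geology-Latin-Art-Econ has odd length 5, so it cannot be 2-colored; at least 3 time slots are needed.
A valid assignment using 3 time slots: Art=1, Econ=3, Civics=1, Latin=2, Statistics=2, Music=2, Geology=1. Each listed conflict is separated.

3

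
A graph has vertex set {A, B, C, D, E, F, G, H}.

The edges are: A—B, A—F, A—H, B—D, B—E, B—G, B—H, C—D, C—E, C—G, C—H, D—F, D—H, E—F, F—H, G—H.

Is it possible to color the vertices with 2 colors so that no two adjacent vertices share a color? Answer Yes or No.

C, G, H are mutually adjacent, so at least 3 colors are needed.
So 2 colors are not enough.

No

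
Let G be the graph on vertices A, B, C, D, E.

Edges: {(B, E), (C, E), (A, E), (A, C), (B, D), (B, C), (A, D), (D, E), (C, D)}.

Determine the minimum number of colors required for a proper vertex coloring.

4

B, C, D, E are pairwise adjacent (a clique of size 4), so at least 4 colors are needed.
4 colors suffice: color red → {E}; color blue → {C}; color green → {D}; color yellow → {A, B}. No two adjacent vertices share a color.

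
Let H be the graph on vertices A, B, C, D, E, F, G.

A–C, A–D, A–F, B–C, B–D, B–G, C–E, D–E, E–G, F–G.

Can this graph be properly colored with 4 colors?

Yes

The chromatic number is 3. The cycle G-F-A-C-B-G has odd length 5, so it cannot be 2-colored; at least 3 colors are needed.
A valid assignment using 3 colors: A=1, B=3, C=2, D=2, E=3, F=2, G=1.
Since 4 ≥ 3, a proper 4-coloring certainly exists.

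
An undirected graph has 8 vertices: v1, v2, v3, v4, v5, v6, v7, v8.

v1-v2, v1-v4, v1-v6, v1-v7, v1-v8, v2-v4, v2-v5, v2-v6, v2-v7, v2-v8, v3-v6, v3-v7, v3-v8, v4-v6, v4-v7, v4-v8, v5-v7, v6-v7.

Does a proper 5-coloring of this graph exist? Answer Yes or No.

Yes

The chromatic number is 5. v1, v2, v4, v6, v7 are mutually adjacent (a clique of size 5), so at least 5 colors are needed.
5 colors suffice: color 1 → {v2, v3}; color 2 → {v7, v8}; color 3 → {v5, v6}; color 4 → {v1}; color 5 → {v4}.
That is already a proper 5-coloring.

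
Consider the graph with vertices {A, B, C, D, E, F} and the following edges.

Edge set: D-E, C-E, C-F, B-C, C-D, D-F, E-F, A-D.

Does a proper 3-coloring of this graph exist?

C, D, E, F form a clique, so at least 4 colors are needed.
So 3 colors are not enough.

No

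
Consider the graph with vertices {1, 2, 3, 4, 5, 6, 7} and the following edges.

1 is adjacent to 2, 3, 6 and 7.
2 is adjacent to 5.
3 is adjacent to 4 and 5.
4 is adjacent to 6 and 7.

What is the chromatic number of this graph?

1 and 7 are adjacent, so at least 2 colors are needed.
2 colors suffice: color red → {1, 4, 5}; color blue → {2, 3, 6, 7}. No two adjacent vertices share a color.

2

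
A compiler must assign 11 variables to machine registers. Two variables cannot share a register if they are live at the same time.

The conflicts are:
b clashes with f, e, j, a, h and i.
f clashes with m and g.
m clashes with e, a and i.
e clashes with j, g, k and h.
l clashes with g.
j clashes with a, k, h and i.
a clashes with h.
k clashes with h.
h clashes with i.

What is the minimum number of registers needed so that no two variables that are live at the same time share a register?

4

e, j, k, h pairwise conflict, so at least 4 registers are needed.
4 registers suffice: register 1 → {f, e, l, a, i}; register 2 → {m, g, h}; register 3 → {b, k}; register 4 → {j}. Every pair that conflicts lands in different registers.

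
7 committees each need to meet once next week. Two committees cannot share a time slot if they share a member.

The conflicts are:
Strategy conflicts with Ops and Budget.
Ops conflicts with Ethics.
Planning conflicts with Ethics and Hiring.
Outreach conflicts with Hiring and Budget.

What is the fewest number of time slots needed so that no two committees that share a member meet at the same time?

The cycle Ops-Strategy-Budget-Outreach-Hiring-Planning-Ethics-Ops has odd length 7, so it cannot be 2-colored; at least 3 time slots are needed.
3 time slots suffice: time slot 1 → {Strategy, Outreach, Ethics}; time slot 2 → {Ops, Planning, Budget}; time slot 3 → {Hiring}. Every pair that conflicts lands in different time slots.

3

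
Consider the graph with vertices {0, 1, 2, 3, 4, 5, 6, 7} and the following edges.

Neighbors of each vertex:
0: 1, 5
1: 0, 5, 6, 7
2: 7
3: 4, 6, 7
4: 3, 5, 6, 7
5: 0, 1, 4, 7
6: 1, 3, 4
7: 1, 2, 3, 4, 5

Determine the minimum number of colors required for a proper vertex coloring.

4, 5, 7 form a triangle, so at least 3 colors are needed.
A valid assignment using 3 colors: 0=red, 1=green, 2=blue, 3=blue, 4=green, 5=blue, 6=red, 7=red. No two adjacent vertices share a color.

3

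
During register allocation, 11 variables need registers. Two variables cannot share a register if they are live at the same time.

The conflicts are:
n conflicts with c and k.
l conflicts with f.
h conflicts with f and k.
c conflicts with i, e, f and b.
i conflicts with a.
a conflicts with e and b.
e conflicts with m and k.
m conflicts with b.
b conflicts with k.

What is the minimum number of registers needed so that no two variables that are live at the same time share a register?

3

The cycle f-c-e-k-h-f has odd length 5, so it cannot be 2-colored; at least 3 registers are needed.
A valid assignment using 3 registers: n=2, l=1, h=3, c=1, i=2, a=1, e=2, m=1, f=2, b=2, k=1. Each listed conflict is separated.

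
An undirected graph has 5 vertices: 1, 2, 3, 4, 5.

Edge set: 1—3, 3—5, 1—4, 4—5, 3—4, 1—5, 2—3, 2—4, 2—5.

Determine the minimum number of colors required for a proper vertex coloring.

1, 3, 4, 5 are pairwise adjacent (a clique of size 4), so at least 4 colors are needed.
4 colors suffice: color red → {5}; color blue → {3}; color green → {4}; color yellow → {1, 2}. Each edge has distinct colors on its endpoints.

4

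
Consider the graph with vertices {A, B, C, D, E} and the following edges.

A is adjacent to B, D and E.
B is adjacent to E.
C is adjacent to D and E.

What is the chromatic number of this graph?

A, B, E are pairwise adjacent, so at least 3 colors are needed.
3 colors suffice: color 1 → {A, C}; color 2 → {D, E}; color 3 → {B}. Every edge joins two different colors.

3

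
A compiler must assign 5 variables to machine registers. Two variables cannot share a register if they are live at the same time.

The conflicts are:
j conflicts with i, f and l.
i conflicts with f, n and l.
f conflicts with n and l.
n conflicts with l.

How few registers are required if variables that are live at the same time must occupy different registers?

4

j, i, f, l all conflict with each other, so at least 4 registers are needed.
4 registers suffice: j=4, i=1, f=2, n=4, l=3. Each listed conflict is separated.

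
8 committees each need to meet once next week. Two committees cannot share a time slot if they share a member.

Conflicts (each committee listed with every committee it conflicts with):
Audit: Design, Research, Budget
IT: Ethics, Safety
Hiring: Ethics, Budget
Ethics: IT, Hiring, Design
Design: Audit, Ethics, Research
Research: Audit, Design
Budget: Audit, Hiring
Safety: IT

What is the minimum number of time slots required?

Audit, Design, Research all conflict with each other, so at least 3 time slots are needed.
3 time slots suffice: time slot 1 → {Audit, Ethics, Safety}; time slot 2 → {IT, Design, Budget}; time slot 3 → {Hiring, Research}. No two conflicting committees share a time slot.

3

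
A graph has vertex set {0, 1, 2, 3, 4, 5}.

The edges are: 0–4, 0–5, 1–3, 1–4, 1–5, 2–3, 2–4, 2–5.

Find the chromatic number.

2

0 and 4 are adjacent, so at least 2 colors are needed.
2 colors suffice: color red → {0, 1, 2}; color blue → {3, 4, 5}. No two adjacent vertices share a color.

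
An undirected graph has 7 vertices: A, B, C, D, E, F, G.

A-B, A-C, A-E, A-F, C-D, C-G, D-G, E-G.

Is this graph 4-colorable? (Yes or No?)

Yes

The chromatic number is 3. C, D, G are pairwise adjacent, so at least 3 colors are needed.
3 colors suffice: color 1 → {A, G}; color 2 → {B, C, E, F}; color 3 → {D}.
Since 4 ≥ 3, a proper 4-coloring certainly exists.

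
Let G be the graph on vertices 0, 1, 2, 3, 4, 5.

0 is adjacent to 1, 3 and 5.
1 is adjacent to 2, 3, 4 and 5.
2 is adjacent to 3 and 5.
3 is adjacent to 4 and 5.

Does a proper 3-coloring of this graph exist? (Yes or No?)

No

1, 2, 3, 5 are pairwise adjacent (a clique of size 4), so at least 4 colors are needed.
So 3 colors are not enough.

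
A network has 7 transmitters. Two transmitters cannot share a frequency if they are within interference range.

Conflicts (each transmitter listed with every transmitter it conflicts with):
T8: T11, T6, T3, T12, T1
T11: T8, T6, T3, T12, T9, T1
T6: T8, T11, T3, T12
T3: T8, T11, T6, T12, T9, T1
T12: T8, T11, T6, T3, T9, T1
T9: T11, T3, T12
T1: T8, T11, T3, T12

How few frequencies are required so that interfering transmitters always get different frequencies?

T8, T11, T3, T12, T1 are mutually in conflict, so at least 5 frequencies are needed.
5 frequencies suffice: frequency 1 → {T12}; frequency 2 → {T11}; frequency 3 → {T3}; frequency 4 → {T8, T9}; frequency 5 → {T6, T1}. Every pair that conflicts lands in different frequencies.

5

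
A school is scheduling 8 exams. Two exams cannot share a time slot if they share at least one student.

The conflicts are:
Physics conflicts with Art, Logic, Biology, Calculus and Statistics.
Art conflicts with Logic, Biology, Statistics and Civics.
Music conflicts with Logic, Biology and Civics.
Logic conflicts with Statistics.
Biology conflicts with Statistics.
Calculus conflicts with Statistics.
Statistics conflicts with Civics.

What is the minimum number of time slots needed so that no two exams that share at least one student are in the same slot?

Physics, Art, Biology, Statistics pairwise conflict, so at least 4 time slots are needed.
4 time slots suffice: time slot 1 → {Music, Statistics}; time slot 2 → {Physics, Civics}; time slot 3 → {Art, Calculus}; time slot 4 → {Logic, Biology}. No two conflicting exams share a time slot.

4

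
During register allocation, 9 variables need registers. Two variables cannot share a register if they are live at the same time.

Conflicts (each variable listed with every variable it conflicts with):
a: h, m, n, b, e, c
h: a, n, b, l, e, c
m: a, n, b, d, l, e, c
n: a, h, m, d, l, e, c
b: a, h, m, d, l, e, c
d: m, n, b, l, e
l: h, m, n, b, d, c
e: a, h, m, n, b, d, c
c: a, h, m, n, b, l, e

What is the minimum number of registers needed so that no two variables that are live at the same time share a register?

a, h, n, e, c all conflict with each other, so at least 5 registers are needed.
Using 5 registers: a=5, h=4, m=4, n=2, b=2, d=3, l=1, e=1, c=3. No two conflicting variables share a register.

5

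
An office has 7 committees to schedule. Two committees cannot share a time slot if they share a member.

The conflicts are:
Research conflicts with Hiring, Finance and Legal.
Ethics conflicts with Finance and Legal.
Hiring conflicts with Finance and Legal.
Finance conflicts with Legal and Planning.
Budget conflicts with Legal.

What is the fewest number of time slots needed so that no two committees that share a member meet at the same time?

4

Research, Hiring, Finance, Legal pairwise conflict, so at least 4 time slots are needed.
4 time slots suffice: Research=4, Ethics=3, Hiring=3, Finance=2, Budget=2, Legal=1, Planning=1. No two conflicting committees share a time slot.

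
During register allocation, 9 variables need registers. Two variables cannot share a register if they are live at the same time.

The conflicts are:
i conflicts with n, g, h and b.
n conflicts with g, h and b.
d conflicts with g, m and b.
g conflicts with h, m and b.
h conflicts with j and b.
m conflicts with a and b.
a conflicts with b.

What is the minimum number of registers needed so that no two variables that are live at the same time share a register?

5

i, n, g, h, b are mutually in conflict, so at least 5 registers are needed.
Using 5 registers: i=4, n=5, d=4, g=2, h=3, j=1, m=3, a=2, b=1. Each listed conflict is separated.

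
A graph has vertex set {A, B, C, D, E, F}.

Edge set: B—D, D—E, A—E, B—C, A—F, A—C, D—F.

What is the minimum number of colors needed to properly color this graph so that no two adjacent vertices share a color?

The cycle E-A-C-B-D-E has odd length 5, so it cannot be 2-colored; at least 3 colors are needed.
One proper 3-coloring: A=1, B=3, C=2, D=1, E=2, F=2. Every edge joins two different colors.

3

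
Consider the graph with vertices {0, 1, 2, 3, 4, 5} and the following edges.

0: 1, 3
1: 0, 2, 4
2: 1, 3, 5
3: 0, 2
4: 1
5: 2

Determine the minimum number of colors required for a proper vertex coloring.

2

1 and 2 are adjacent, so at least 2 colors are needed.
One proper 2-coloring: 0=red, 1=blue, 2=red, 3=blue, 4=red, 5=blue. Every edge joins two different colors.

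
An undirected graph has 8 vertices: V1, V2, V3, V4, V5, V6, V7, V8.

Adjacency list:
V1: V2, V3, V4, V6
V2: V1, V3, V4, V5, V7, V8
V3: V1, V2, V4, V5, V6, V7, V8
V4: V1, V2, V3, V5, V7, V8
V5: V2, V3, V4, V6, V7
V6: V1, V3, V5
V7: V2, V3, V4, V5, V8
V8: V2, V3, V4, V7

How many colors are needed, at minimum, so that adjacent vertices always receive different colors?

V2, V3, V4, V5, V7 form a clique, so at least 5 colors are needed.
5 colors suffice: color 1 → {V3}; color 2 → {V4, V6}; color 3 → {V2}; color 4 → {V1, V5, V8}; color 5 → {V7}. Every edge joins two different colors.

5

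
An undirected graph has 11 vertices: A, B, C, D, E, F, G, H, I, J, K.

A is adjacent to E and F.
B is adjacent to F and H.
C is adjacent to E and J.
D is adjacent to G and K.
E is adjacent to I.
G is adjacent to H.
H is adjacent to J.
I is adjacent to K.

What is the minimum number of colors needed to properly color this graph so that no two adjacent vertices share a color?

The cycle E-C-J-H-B-F-A-E has odd length 7, so it cannot be 2-colored; at least 3 colors are needed.
3 colors suffice: color red → {E, F, H, K}; color blue → {A, B, C, G, I}; color green → {D, J}. Every edge joins two different colors.

3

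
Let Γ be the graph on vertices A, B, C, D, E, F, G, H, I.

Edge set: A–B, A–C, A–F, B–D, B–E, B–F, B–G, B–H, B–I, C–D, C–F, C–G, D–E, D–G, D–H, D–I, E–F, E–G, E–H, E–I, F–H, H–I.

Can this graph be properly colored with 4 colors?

No

B, D, E, H, I are pairwise adjacent (a clique of size 5), so at least 5 colors are needed.
So 4 colors are not enough.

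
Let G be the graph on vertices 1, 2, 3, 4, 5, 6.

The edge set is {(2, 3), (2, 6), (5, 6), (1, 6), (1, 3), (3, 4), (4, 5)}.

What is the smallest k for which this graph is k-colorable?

The cycle 3-4-5-6-2-3 has odd length 5, so it cannot be 2-colored; at least 3 colors are needed.
One proper 3-coloring: 1=blue, 2=blue, 3=red, 4=green, 5=blue, 6=red. Every edge joins two different colors.

3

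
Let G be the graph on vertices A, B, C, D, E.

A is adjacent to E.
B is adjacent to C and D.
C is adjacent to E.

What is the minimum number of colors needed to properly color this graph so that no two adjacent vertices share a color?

2

C and E are adjacent, so at least 2 colors are needed.
2 colors suffice: color 1 → {A, C, D}; color 2 → {B, E}. Every edge joins two different colors.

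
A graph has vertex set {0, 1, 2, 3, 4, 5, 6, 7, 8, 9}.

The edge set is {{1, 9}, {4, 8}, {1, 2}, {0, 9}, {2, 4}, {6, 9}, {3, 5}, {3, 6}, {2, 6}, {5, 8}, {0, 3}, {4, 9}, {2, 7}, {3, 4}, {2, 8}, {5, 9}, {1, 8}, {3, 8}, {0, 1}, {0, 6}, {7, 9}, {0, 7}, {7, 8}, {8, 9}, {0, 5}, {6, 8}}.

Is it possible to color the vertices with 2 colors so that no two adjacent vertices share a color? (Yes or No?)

0, 5, 9 are mutually adjacent, so at least 3 colors are needed.
So 2 colors are not enough.

No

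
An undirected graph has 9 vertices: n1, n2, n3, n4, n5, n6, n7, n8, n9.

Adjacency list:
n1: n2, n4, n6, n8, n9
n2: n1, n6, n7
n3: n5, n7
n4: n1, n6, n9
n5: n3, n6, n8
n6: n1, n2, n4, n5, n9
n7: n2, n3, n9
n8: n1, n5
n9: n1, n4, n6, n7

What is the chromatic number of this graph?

n1, n4, n6, n9 form a clique, so at least 4 colors are needed.
One proper 4-coloring: n1=1, n2=3, n3=2, n4=4, n5=1, n6=2, n7=1, n8=2, n9=3. Each edge has distinct colors on its endpoints.

4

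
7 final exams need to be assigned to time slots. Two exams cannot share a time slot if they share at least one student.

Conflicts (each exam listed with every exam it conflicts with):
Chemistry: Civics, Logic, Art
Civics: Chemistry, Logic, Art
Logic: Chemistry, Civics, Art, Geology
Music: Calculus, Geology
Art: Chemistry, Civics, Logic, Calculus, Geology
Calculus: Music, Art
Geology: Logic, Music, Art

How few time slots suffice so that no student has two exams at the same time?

4

Chemistry, Civics, Logic, Art all conflict with each other, so at least 4 time slots are needed.
4 time slots suffice: Chemistry=3, Civics=4, Logic=2, Music=1, Art=1, Calculus=2, Geology=3. No two conflicting exams share a time slot.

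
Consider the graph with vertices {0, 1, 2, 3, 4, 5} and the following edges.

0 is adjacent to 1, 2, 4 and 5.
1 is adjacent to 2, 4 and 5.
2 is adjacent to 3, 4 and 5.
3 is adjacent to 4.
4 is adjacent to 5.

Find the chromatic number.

5

0, 1, 2, 4, 5 are mutually adjacent (a clique of size 5), so at least 5 colors are needed.
5 colors suffice: 0=green, 1=yellow, 2=blue, 3=green, 4=red, 5=purple. No two adjacent vertices share a color.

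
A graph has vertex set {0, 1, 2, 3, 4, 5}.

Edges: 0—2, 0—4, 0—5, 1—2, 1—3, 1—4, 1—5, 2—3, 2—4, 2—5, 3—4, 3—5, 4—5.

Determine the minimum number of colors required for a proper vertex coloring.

5

1, 2, 3, 4, 5 form a clique, so at least 5 colors are needed.
5 colors suffice: color a → {4}; color b → {5}; color c → {2}; color d → {0, 1}; color e → {3}. Every edge joins two different colors.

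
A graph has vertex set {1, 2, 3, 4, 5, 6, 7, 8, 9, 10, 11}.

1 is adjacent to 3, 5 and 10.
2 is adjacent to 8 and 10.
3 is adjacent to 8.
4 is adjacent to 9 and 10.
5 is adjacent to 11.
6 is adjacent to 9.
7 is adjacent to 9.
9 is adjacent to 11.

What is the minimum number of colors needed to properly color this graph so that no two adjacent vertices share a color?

The cycle 3-1-10-2-8-3 has odd length 5, so it cannot be 2-colored; at least 3 colors are needed.
3 colors suffice: color red → {3, 5, 9, 10}; color blue → {1, 2, 4, 6, 7, 11}; color green → {8}. No two adjacent vertices share a color.

3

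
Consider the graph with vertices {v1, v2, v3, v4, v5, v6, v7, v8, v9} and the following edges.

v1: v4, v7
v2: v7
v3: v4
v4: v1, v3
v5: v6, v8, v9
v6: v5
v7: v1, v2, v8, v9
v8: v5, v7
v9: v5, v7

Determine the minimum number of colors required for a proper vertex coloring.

v2 and v7 are adjacent, so at least 2 colors are needed.
2 colors suffice: color 1 → {v4, v5, v7}; color 2 → {v1, v2, v3, v6, v8, v9}. Every edge joins two different colors.

2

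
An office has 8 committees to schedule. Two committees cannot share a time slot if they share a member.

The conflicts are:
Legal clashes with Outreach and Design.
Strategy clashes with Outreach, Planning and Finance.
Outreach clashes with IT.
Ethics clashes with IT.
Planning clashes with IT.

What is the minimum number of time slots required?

2

Legal and Outreach conflict, so at least 2 time slots are needed.
A valid assignment using 2 time slots: Legal=2, Strategy=2, Outreach=1, Ethics=1, Planning=1, IT=2, Design=1, Finance=1. Each listed conflict is separated.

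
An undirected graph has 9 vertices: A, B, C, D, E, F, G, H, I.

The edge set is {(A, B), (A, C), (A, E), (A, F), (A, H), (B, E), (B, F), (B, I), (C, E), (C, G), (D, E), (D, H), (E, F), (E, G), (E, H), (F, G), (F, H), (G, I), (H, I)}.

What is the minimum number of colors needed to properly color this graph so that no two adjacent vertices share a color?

A, E, F, H are pairwise adjacent (a clique of size 4), so at least 4 colors are needed.
A valid assignment using 4 colors: A=4, B=2, C=3, D=3, E=1, F=3, G=2, H=2, I=1. Each edge has distinct colors on its endpoints.

4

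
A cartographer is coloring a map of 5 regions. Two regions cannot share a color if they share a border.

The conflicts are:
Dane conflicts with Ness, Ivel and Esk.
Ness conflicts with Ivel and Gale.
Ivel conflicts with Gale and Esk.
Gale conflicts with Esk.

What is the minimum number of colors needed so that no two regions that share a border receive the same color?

Ivel, Gale, Esk all conflict with each other, so at least 3 colors are needed.
3 colors suffice: color 1 → {Ivel}; color 2 → {Ness, Esk}; color 3 → {Dane, Gale}. No two conflicting regions share a color.

3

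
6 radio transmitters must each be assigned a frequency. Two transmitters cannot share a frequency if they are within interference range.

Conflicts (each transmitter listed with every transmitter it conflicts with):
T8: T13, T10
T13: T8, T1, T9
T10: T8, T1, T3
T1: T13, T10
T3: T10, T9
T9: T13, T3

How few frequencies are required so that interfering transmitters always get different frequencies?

The cycle T10-T1-T13-T9-T3-T10 has odd length 5, so it cannot be 2-colored; at least 3 frequencies are needed.
Using 3 frequencies: T8=2, T13=1, T10=1, T1=2, T3=2, T9=3. Each listed conflict is separated.

3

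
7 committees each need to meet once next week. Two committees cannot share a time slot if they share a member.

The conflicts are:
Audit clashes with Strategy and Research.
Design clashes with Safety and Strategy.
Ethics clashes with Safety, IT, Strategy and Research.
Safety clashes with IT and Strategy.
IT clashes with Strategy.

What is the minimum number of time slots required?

Ethics, Safety, IT, Strategy pairwise conflict, so at least 4 time slots are needed.
4 time slots suffice: time slot 1 → {Strategy, Research}; time slot 2 → {Audit, Design, Ethics}; time slot 3 → {Safety}; time slot 4 → {IT}. Each listed conflict is separated.

4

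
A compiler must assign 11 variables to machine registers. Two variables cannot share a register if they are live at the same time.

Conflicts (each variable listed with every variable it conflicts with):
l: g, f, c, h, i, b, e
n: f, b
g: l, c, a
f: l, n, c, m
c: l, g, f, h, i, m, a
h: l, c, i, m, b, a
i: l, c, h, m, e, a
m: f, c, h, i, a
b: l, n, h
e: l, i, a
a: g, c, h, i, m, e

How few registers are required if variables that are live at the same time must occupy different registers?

5

c, h, i, m, a all conflict with each other, so at least 5 registers are needed.
A valid assignment using 5 registers: l=1, n=1, g=3, f=3, c=2, h=4, i=3, m=5, b=2, e=2, a=1. No two conflicting variables share a register.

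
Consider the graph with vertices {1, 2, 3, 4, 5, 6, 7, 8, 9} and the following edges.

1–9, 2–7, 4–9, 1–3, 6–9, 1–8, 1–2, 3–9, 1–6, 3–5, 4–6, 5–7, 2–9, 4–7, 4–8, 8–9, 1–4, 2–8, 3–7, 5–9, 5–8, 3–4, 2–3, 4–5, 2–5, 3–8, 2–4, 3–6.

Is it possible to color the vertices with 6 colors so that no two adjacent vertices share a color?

Yes

The chromatic number is 6. 2, 3, 4, 5, 8, 9 are mutually adjacent (a clique of size 6), so at least 6 colors are needed.
6 colors suffice: color a → {3}; color b → {4}; color c → {2, 6}; color d → {7, 9}; color e → {1, 5}; color f → {8}.
That is already a proper 6-coloring.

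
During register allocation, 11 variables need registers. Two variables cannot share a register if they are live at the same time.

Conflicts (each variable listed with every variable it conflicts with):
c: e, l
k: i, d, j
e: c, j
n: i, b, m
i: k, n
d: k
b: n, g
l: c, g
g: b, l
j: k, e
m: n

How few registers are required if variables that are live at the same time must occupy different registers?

The cycle k-j-e-c-l-g-b-n-i-k has odd length 9, so it cannot be 2-colored; at least 3 registers are needed.
3 registers suffice: c=2, k=1, e=1, n=1, i=2, d=2, b=3, l=1, g=2, j=2, m=2. Each listed conflict is separated.

3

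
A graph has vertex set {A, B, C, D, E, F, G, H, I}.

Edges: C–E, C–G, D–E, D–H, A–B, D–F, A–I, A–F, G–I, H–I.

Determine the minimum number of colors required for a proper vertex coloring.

3

The cycle I-A-F-D-H-I has odd length 5, so it cannot be 2-colored; at least 3 colors are needed.
A valid assignment using 3 colors: A=2, B=1, C=1, D=1, E=2, F=3, G=2, H=2, I=1. Each edge has distinct colors on its endpoints.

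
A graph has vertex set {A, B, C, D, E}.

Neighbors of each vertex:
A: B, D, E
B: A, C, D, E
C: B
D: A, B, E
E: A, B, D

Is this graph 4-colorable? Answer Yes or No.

The chromatic number is 4. A, B, D, E form a clique, so at least 4 colors are needed.
4 colors suffice: color 1 → {B}; color 2 → {C, D}; color 3 → {E}; color 4 → {A}.
That is already a proper 4-coloring.

Yes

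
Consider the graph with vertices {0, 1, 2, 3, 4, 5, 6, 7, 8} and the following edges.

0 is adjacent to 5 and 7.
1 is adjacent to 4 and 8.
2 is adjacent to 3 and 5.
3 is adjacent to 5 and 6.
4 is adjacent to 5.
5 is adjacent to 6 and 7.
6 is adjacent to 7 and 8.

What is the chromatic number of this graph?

3, 5, 6 are pairwise adjacent, so at least 3 colors are needed.
3 colors suffice: color red → {1, 5}; color blue → {0, 2, 4, 6}; color green → {3, 7, 8}. Each edge has distinct colors on its endpoints.

3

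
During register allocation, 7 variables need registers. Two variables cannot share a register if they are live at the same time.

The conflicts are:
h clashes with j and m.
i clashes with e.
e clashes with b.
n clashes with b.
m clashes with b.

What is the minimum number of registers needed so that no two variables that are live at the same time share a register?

m and b conflict, so at least 2 registers are needed.
A valid assignment using 2 registers: h=1, i=1, e=2, j=2, n=2, m=2, b=1. No two conflicting variables share a register.

2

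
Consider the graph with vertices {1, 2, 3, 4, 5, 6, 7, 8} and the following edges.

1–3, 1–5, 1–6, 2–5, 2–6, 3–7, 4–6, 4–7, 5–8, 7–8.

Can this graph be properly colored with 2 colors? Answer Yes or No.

The cycle 6-1-3-7-4-6 has odd length 5, so it cannot be 2-colored; at least 3 colors are needed.
So 2 colors are not enough.

No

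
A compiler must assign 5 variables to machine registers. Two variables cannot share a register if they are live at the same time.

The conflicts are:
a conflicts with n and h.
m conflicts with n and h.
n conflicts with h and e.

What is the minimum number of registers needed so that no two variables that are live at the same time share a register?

m, n, h are mutually in conflict, so at least 3 registers are needed.
3 registers suffice: register 1 → {n}; register 2 → {h, e}; register 3 → {a, m}. Every pair that conflicts lands in different registers.

3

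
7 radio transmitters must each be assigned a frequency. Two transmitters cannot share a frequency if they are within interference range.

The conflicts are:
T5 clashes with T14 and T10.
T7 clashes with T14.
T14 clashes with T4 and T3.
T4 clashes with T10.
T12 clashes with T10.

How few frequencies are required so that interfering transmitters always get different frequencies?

T14 and T3 conflict, so at least 2 frequencies are needed.
2 frequencies suffice: frequency 1 → {T14, T10}; frequency 2 → {T5, T7, T4, T12, T3}. No two conflicting transmitters share a frequency.

2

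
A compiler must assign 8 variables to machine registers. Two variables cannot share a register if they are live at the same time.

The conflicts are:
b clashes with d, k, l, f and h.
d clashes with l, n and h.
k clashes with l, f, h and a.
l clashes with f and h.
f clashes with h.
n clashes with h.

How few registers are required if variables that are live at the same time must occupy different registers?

5

b, k, l, f, h pairwise conflict, so at least 5 registers are needed.
5 registers suffice: register 1 → {h, a}; register 2 → {b, n}; register 3 → {d, k}; register 4 → {l}; register 5 → {f}. Each listed conflict is separated.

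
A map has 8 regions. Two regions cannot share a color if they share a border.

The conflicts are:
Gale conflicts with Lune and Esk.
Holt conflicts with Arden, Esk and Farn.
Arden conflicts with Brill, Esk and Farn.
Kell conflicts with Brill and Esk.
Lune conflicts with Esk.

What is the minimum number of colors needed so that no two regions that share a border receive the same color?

Holt, Arden, Farn are mutually in conflict, so at least 3 colors are needed.
One proper 3-coloring: Gale=2, Holt=3, Arden=2, Kell=2, Lune=3, Brill=1, Esk=1, Farn=1. Each listed conflict is separated.

3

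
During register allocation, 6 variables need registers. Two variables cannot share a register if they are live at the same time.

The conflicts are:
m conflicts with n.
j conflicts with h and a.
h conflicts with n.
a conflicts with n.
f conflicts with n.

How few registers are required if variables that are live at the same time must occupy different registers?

f and n conflict, so at least 2 registers are needed.
A valid assignment using 2 registers: m=2, j=1, h=2, a=2, f=2, n=1. No two conflicting variables share a register.

2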